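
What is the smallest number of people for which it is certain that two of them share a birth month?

13

There are 12 months of the year acting as pigeonholes.
With 12 people we could place one in each, avoiding any repeat.
One more forces some class to hold 2, so 12 + 1 = 13.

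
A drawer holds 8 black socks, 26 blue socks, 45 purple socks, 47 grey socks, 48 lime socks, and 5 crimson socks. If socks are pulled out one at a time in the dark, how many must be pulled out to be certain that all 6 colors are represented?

175

The hardest color to obtain is crimson: we could draw every other sock first — 179 − 5 = 174 socks — without a single crimson one.
The next draw must be crimson, so 174 + 1 = 175.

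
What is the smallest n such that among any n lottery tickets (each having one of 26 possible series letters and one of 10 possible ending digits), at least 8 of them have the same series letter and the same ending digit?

There are 26 × 10 = 260 (series letter, ending digit) combinations acting as pigeonholes.
With 260 × 7 = 1820 lottery tickets we could place exactly 7 in each, with no (series letter, ending digit) pair reaching 8.
One more forces some (series letter, ending digit) pair to hold 8, so 1820 + 1 = 1821.

1821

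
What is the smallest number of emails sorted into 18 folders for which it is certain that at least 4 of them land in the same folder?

There are 18 folders acting as pigeonholes.
With 18 × 3 = 54 emails we could place exactly 3 in each, with no class reaching 4.
One more forces some class to hold 4, so 54 + 1 = 55.

55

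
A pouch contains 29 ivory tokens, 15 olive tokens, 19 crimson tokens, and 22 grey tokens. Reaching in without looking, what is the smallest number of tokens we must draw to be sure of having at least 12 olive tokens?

The worst case draws every non-olive token first: 29 + 19 + 22 = 70.
The next 12 draws are then forced to be olive, giving 70 + 12 = 82.

82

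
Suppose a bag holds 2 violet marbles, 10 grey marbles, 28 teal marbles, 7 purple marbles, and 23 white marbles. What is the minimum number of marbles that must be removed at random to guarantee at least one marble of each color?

69

The hardest color to obtain is violet: we could draw every other marble first — 70 − 2 = 68 marbles — without a single violet one.
The next draw must be violet, so 68 + 1 = 69.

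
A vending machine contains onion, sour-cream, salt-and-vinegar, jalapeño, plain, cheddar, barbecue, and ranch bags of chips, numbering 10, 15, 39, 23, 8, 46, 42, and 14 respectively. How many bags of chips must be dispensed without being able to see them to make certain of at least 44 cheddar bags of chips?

The worst case draws every non-cheddar bag of chips first: 10 + 15 + 39 + 23 + 8 + 42 + 14 = 151.
The next 44 draws are then forced to be cheddar, giving 151 + 44 = 195.

195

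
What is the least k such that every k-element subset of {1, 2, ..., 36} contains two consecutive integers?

Partition {1, …, 36} into 18 pairs: {1,2}, {3,4}, …, {35,36}.
Choosing 18 integers — say the 18 even numbers 2, 4, …, 36 — takes one from each pair and avoids the property.
Choosing 19 forces two into the same pair by pigeonhole, and those are consecutive. So 19.

19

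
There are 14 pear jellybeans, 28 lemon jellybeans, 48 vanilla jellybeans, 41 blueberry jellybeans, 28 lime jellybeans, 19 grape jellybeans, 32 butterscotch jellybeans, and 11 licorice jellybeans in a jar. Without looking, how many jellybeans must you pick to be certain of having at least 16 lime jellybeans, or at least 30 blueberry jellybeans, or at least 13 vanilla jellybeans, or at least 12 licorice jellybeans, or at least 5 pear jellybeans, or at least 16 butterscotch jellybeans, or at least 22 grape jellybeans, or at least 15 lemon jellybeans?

The worst case stops just short of every target: 4 pear, 14 lemon, 12 vanilla, 29 blueberry, 15 lime, all 19 grape, 15 butterscotch, 11 licorice — 4 + 14 + 12 + 29 + 15 + 19 + 15 + 11 = 119 jellybeans.
One more jellybean must push some flavor to its target, so 119 + 1 = 120.

120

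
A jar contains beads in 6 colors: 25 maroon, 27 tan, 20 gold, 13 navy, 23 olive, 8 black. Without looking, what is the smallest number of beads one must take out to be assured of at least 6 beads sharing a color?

Treat the 6 colors as pigeonholes.
The worst case takes 5 beads of each color without reaching 6 of any: 6 × 5 = 30.
The next bead must bring some color to 6, so 30 + 1 = 31.

31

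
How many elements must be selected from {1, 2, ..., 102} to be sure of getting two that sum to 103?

Partition {1, …, 102} into 51 pairs: {1,102}, {2,101}, …, {51,52}.
Choosing 51 integers — say the integers 1 through 51 — takes one from each pair and avoids the property.
Choosing 52 forces two into the same pair by pigeonhole, and those sum to 103. So 52.

52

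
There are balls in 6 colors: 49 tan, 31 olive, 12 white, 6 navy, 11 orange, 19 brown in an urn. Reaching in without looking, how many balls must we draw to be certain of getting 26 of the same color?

99

Treat the 6 colors as pigeonholes.
In the worst case we take at most 25 of each color, but all 12 white, all 6 navy, all 11 orange, and all 19 brown (fewer than 25), giving 25 + 25 + 12 + 6 + 11 + 19 = 98.
One more ball then forces some color to 26, so 98 + 1 = 99.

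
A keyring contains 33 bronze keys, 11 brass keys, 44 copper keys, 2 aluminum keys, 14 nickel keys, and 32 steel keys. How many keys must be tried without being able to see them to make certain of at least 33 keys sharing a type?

124

Treat the 6 types as pigeonholes.
In the worst case we take at most 32 of each type, but all 11 brass, all 2 aluminum, and all 14 nickel (fewer than 32), giving 32 + 11 + 32 + 2 + 14 + 32 = 123.
One more key then forces some type to 33, so 123 + 1 = 124.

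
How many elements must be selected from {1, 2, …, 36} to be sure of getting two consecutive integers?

19

Partition {1, …, 36} into 18 pairs: {1,2}, {3,4}, …, {35,36}.
Choosing 18 integers — say the 18 even numbers 2, 4, …, 36 — takes one from each pair and avoids the property.
Choosing 19 forces two into the same pair by pigeonhole, and those are consecutive. So 19.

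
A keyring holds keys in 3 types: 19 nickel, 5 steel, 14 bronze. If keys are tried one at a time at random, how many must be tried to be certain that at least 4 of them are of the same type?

Treat the 3 types as pigeonholes.
The worst case takes 3 keys of each type without reaching 4 of any: 3 × 3 = 9.
The next key must bring some type to 4, so 9 + 1 = 10.

10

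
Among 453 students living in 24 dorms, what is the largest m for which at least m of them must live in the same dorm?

If each of the 24 dorms held at most 18, the total would be at most 24 × 18 = 432 < 453, a contradiction.
So at least one holds ⌈453/24⌉ = 19.

19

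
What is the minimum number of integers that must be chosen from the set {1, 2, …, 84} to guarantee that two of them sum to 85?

Partition {1, …, 84} into 42 pairs: {1,84}, {2,83}, …, {42,43}.
Choosing 42 integers — say the integers 1 through 42 — takes one from each pair and avoids the property.
Choosing 43 forces two into the same pair by pigeonhole, and those sum to 85. So 43.

43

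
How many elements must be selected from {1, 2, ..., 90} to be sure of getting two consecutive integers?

46

Partition {1, …, 90} into 45 pairs: {1,2}, {3,4}, …, {89,90}.
Choosing 45 integers — say the 45 even numbers 2, 4, …, 90 — takes one from each pair and avoids the property.
Choosing 46 forces two into the same pair by pigeonhole, and those are consecutive. So 46.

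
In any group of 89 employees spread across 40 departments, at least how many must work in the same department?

3

The 89 employees fall into 40 departments.
If each of the 40 departments held at most 2, the total would be at most 40 × 2 = 80 < 89, a contradiction.
So at least one holds ⌈89/40⌉ = 3.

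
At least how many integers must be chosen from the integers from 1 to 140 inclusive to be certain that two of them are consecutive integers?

71

Partition {1, …, 140} into 70 pairs: {1,2}, {3,4}, …, {139,140}.
Choosing 70 integers — say the 70 even numbers 2, 4, …, 140 — takes one from each pair and avoids the property.
Choosing 71 forces two into the same pair by pigeonhole, and those are consecutive. So 71.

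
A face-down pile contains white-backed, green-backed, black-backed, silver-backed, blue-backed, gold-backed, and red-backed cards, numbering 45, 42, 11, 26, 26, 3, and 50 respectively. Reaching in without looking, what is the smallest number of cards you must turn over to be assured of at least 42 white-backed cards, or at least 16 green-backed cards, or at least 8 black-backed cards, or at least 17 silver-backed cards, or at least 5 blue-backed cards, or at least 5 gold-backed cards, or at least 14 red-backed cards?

The worst case stops just short of every target: 41 white-backed, 15 green-backed, 7 black-backed, 16 silver-backed, 4 blue-backed, all 3 gold-backed, 13 red-backed — 41 + 15 + 7 + 16 + 4 + 3 + 13 = 99 cards.
One more card must push some back color to its target, so 99 + 1 = 100.

100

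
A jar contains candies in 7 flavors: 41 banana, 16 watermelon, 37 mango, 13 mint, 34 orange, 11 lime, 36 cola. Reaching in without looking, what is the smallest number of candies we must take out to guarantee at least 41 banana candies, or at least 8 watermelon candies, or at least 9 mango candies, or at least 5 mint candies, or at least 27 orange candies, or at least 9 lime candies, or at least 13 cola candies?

The worst case stops just short of every target: 40 banana, 7 watermelon, 8 mango, 4 mint, 26 orange, 8 lime, 12 cola — 40 + 7 + 8 + 4 + 26 + 8 + 12 = 105 candies.
One more candy must push some flavor to its target, so 105 + 1 = 106.

106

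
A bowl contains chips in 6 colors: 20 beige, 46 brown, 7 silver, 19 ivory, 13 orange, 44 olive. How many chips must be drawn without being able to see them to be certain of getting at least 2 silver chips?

The worst case draws every non-silver chip first: 20 + 46 + 19 + 13 + 44 = 142.
The next 2 draws are then forced to be silver, giving 142 + 2 = 144.

144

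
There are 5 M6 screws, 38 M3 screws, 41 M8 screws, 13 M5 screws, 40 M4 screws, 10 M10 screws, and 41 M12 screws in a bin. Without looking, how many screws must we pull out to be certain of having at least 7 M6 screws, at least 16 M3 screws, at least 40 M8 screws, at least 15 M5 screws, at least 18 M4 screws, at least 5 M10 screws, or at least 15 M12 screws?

The worst case stops just short of every target: all 5 M6, 15 M3, 39 M8, all 13 M5, 17 M4, 4 M10, 14 M12 — 5 + 15 + 39 + 13 + 17 + 4 + 14 = 107 screws.
One more screw must push some size to its target, so 107 + 1 = 108.

108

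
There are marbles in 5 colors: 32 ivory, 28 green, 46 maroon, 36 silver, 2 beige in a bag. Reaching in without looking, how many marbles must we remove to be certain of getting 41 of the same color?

Treat the 5 colors as pigeonholes.
In the worst case we take at most 40 of each color, but all 32 ivory, all 28 green, all 36 silver, and all 2 beige (fewer than 40), giving 32 + 28 + 40 + 36 + 2 = 138.
One more marble then forces some color to 41, so 138 + 1 = 139.

139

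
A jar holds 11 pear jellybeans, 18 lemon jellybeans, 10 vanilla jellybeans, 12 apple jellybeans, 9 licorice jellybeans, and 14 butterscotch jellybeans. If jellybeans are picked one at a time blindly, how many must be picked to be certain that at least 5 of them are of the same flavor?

25

Treat the 6 flavors as pigeonholes.
The worst case takes 4 jellybeans of each flavor without reaching 5 of any: 6 × 4 = 24.
The next jellybean must bring some flavor to 5, so 24 + 1 = 25.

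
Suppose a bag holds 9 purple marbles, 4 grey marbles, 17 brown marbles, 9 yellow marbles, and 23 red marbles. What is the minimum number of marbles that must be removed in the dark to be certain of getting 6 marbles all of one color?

Treat the 5 colors as pigeonholes.
In the worst case we take at most 5 of each color, but all 4 grey (fewer than 5), giving 5 + 4 + 5 + 5 + 5 = 24.
One more marble then forces some color to 6, so 24 + 1 = 25.

25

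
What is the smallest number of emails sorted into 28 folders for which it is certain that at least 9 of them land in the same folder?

225

There are 28 folders acting as pigeonholes.
With 28 × 8 = 224 emails we could place exactly 8 in each, with no class reaching 9.
One more forces some class to hold 9, so 224 + 1 = 225.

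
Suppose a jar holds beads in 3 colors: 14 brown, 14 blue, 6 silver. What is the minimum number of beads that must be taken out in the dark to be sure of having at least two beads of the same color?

The worst case takes 1 bead of each color without reaching 2 of any: 3 × 1 = 3.
The next bead must bring some color to 2, so 3 + 1 = 4.

4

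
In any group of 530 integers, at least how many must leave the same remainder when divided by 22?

The 530 integers fall into 22 residue classes modulo 22.
If each of the 22 residue classes modulo 22 held at most 24, the total would be at most 22 × 24 = 528 < 530, a contradiction.
So at least one holds ⌈530/22⌉ = 25.

25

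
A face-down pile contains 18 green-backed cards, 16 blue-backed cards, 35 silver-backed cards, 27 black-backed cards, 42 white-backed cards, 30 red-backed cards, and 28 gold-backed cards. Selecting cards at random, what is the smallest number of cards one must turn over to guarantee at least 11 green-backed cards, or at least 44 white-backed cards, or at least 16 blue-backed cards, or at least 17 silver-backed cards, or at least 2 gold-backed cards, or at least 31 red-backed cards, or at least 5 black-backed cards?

The worst case stops just short of every target: 10 green-backed, 15 blue-backed, 16 silver-backed, 4 black-backed, all 42 white-backed, 30 red-backed, 1 gold-backed — 10 + 15 + 16 + 4 + 42 + 30 + 1 = 118 cards.
One more card must push some back color to its target, so 118 + 1 = 119.

119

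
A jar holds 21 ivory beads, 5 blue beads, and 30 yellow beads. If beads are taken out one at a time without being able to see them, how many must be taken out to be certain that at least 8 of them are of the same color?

20

In the worst case we take at most 7 of each color, but all 5 blue (fewer than 7), giving 7 + 5 + 7 = 19.
One more bead then forces some color to 8, so 19 + 1 = 20.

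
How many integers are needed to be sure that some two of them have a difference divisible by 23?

24

Use the pigeonhole principle on residue classes: two integers differ by a multiple of 23 exactly when they share a remainder mod 23.
There are 23 residue classes mod 23, so 23 integers can all lie in distinct classes.
One more integer must repeat a residue, giving a difference divisible by 23. So n = 23 + 1 = 24.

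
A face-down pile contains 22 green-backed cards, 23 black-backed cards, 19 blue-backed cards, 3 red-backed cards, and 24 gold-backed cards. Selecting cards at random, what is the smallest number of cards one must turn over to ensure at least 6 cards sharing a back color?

In the worst case we take at most 5 of each back color, but all 3 red-backed (fewer than 5), giving 5 + 5 + 5 + 3 + 5 = 23.
One more card then forces some back color to 6, so 23 + 1 = 24.

24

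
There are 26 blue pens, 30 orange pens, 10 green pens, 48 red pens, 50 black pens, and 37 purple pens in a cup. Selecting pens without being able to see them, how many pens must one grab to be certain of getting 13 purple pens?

177

The worst case draws every non-purple pen first: 26 + 30 + 10 + 48 + 50 = 164.
The next 13 draws are then forced to be purple, giving 164 + 13 = 177.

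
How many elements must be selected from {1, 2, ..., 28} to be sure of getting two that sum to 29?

Partition {1, …, 28} into 14 pairs: {1,28}, {2,27}, …, {14,15}.
Choosing 14 integers — say the integers 1 through 14 — takes one from each pair and avoids the property.
Choosing 15 forces two into the same pair by pigeonhole, and those sum to 29. So 15.

15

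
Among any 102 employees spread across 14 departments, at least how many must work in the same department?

8

The 102 employees fall into 14 departments.
If each of the 14 departments held at most 7, the total would be at most 14 × 7 = 98 < 102, a contradiction.
So at least one holds ⌈102/14⌉ = 8.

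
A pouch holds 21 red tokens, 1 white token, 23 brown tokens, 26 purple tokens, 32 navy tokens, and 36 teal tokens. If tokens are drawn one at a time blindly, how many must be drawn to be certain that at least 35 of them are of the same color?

In the worst case we take at most 34 of each color, but all 21 red, all 1 white, all 23 brown, all 26 purple, and all 32 navy (fewer than 34), giving 21 + 1 + 23 + 26 + 32 + 34 = 137.
One more token then forces some color to 35, so 137 + 1 = 138.

138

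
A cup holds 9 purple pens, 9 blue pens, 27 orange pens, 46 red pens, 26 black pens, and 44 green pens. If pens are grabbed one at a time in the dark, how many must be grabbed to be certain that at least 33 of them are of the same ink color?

In the worst case we take at most 32 of each ink color, but all 9 purple, all 9 blue, all 27 orange, and all 26 black (fewer than 32), giving 9 + 9 + 27 + 32 + 26 + 32 = 135.
One more pen then forces some ink color to 33, so 135 + 1 = 136.

136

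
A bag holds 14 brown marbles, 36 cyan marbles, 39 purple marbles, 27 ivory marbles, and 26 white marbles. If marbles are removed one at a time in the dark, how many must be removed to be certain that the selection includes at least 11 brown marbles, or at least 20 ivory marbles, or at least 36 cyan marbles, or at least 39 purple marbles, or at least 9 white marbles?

111

Each of the 5 colors has its own threshold; avoid all of them simultaneously.
The worst case stops just short of every target: 10 brown, 35 cyan, 38 purple, 19 ivory, 8 white — 10 + 35 + 38 + 19 + 8 = 110 marbles.
One more marble must push some color to its target, so 110 + 1 = 111.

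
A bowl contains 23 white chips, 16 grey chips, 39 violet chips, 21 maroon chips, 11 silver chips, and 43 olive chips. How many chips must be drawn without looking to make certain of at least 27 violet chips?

The worst case draws every non-violet chip first: 23 + 16 + 21 + 11 + 43 = 114.
The next 27 draws are then forced to be violet, giving 114 + 27 = 141.

141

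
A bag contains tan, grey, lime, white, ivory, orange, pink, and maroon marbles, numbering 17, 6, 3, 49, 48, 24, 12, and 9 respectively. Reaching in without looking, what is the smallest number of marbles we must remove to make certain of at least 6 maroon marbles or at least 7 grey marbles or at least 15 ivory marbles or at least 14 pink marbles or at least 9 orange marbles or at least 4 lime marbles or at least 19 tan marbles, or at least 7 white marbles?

The worst case stops just short of every target: all 17 tan, 6 grey, 3 lime, 6 white, 14 ivory, 8 orange, all 12 pink, 5 maroon — 17 + 6 + 3 + 6 + 14 + 8 + 12 + 5 = 71 marbles.
One more marble must push some color to its target, so 71 + 1 = 72.

72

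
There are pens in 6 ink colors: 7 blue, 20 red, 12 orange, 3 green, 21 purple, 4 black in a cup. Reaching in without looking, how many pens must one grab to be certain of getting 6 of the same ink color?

28

In the worst case we take at most 5 of each ink color, but all 3 green and all 4 black (fewer than 5), giving 5 + 5 + 5 + 3 + 5 + 4 = 27.
One more pen then forces some ink color to 6, so 27 + 1 = 28.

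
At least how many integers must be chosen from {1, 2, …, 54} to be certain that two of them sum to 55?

Partition {1, …, 54} into 27 pairs: {1,54}, {2,53}, …, {27,28}.
Choosing 27 integers — say the integers 1 through 27 — takes one from each pair and avoids the property.
Choosing 28 forces two into the same pair by pigeonhole, and those sum to 55. So 28.

28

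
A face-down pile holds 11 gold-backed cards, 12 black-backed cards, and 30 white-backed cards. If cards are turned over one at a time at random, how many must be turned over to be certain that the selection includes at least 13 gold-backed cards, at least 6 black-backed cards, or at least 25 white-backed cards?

The worst case stops just short of every target: all 11 gold-backed, 5 black-backed, 24 white-backed — 11 + 5 + 24 = 40 cards.
One more card must push some back color to its target, so 40 + 1 = 41.

41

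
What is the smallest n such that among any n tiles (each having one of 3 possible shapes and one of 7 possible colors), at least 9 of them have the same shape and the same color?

There are 3 × 7 = 21 (shape, color) combinations acting as pigeonholes.
With 21 × 8 = 168 tiles we could place exactly 8 in each, with no (shape, color) pair reaching 9.
One more forces some (shape, color) pair to hold 9, so 168 + 1 = 169.

169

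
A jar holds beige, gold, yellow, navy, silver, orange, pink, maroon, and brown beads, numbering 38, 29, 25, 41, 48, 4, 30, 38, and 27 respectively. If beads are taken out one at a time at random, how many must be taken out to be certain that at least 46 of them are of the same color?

In the worst case we take at most 45 of each color, but all 38 beige, all 29 gold, all 25 yellow, all 41 navy, all 4 orange, all 30 pink, all 38 maroon, and all 27 brown (fewer than 45), giving 38 + 29 + 25 + 41 + 45 + 4 + 30 + 38 + 27 = 277.
One more bead then forces some color to 46, so 277 + 1 = 278.

278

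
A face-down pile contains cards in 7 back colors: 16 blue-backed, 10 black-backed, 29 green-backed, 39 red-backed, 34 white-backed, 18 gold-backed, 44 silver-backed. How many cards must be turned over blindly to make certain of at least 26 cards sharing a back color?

145

Treat the 7 back colors as pigeonholes.
In the worst case we take at most 25 of each back color, but all 16 blue-backed, all 10 black-backed, and all 18 gold-backed (fewer than 25), giving 16 + 10 + 25 + 25 + 25 + 18 + 25 = 144.
One more card then forces some back color to 26, so 144 + 1 = 145.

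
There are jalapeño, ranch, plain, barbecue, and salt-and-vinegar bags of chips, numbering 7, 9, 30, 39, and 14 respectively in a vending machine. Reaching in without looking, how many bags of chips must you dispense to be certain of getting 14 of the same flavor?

Treat the 5 flavors as pigeonholes.
In the worst case we take at most 13 of each flavor, but all 7 jalapeño and all 9 ranch (fewer than 13), giving 7 + 9 + 13 + 13 + 13 = 55.
One more bag of chips then forces some flavor to 14, so 55 + 1 = 56.

56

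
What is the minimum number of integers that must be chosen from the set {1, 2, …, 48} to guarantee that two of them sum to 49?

Partition {1, …, 48} into 24 pairs: {1,48}, {2,47}, …, {24,25}.
Choosing 24 integers — say the integers 1 through 24 — takes one from each pair and avoids the property.
Choosing 25 forces two into the same pair by pigeonhole, and those sum to 49. So 25.

25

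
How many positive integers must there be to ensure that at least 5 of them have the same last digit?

41

There are 10 possible last digits acting as pigeonholes.
With 10 × 4 = 40 positive integers we could place exactly 4 in each, with no class reaching 5.
One more forces some class to hold 5, so 40 + 1 = 41.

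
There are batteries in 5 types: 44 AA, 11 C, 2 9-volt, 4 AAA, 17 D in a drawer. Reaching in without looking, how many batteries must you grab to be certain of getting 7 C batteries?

74

The worst case draws every non-C battery first: 44 + 2 + 4 + 17 = 67.
The next 7 draws are then forced to be C, giving 67 + 7 = 74.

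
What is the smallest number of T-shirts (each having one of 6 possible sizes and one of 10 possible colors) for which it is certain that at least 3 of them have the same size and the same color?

There are 6 × 10 = 60 (size, color) combinations acting as pigeonholes.
With 60 × 2 = 120 T-shirts we could place exactly 2 in each, with no (size, color) pair reaching 3.
One more forces some (size, color) pair to hold 3, so 120 + 1 = 121.

121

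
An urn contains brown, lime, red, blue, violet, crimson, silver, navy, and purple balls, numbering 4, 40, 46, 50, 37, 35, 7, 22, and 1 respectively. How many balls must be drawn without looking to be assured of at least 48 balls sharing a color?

Treat the 9 colors as pigeonholes.
In the worst case we take at most 47 of each color, but all 4 brown, all 40 lime, all 46 red, all 37 violet, all 35 crimson, all 7 silver, all 22 navy, and all 1 purple (fewer than 47), giving 4 + 40 + 46 + 47 + 37 + 35 + 7 + 22 + 1 = 239.
One more ball then forces some color to 48, so 239 + 1 = 240.

240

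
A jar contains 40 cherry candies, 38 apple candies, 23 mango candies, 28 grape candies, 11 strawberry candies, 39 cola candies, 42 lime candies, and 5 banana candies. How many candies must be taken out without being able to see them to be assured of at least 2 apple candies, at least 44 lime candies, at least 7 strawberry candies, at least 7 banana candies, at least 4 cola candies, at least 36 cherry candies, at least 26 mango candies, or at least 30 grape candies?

The worst case stops just short of every target: 35 cherry, 1 apple, all 23 mango, all 28 grape, 6 strawberry, 3 cola, all 42 lime, all 5 banana — 35 + 1 + 23 + 28 + 6 + 3 + 42 + 5 = 143 candies.
One more candy must push some flavor to its target, so 143 + 1 = 144.

144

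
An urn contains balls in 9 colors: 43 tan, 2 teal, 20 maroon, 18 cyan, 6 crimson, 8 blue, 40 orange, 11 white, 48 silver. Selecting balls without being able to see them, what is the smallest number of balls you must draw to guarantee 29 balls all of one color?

In the worst case we take at most 28 of each color, but all 2 teal, all 20 maroon, all 18 cyan, all 6 crimson, all 8 blue, and all 11 white (fewer than 28), giving 28 + 2 + 20 + 18 + 6 + 8 + 28 + 11 + 28 = 149.
One more ball then forces some color to 29, so 149 + 1 = 150.

150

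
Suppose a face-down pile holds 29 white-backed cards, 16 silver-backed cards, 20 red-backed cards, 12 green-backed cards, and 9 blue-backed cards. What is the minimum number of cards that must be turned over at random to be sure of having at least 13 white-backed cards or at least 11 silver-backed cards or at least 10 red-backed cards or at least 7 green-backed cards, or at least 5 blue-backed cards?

42

The worst case stops just short of every target: 12 white-backed, 10 silver-backed, 9 red-backed, 6 green-backed, 4 blue-backed — 12 + 10 + 9 + 6 + 4 = 41 cards.
One more card must push some back color to its target, so 41 + 1 = 42.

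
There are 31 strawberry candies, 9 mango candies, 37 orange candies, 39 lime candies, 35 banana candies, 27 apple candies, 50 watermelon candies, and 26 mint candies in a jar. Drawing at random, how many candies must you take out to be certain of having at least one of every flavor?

246

The hardest flavor to obtain is mango: we could draw every other candy first — 254 − 9 = 245 candies — without a single mango one.
The next draw must be mango, so 245 + 1 = 246.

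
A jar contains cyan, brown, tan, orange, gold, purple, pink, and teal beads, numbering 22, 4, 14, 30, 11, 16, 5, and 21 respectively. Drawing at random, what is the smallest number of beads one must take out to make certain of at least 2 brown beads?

To avoid brown beads as long as possible, exhaust the other 7 colors first.
The worst case draws every non-brown bead first: 22 + 14 + 30 + 11 + 16 + 5 + 21 = 119.
The next 2 draws are then forced to be brown, giving 119 + 2 = 121.

121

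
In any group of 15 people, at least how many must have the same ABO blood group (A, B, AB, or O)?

There are 4 ABO blood groups, which serve as the pigeonholes.
If each of the 4 ABO blood groups held at most 3, the total would be at most 4 × 3 = 12 < 15, a contradiction.
So at least one holds ⌈15/4⌉ = 4.

4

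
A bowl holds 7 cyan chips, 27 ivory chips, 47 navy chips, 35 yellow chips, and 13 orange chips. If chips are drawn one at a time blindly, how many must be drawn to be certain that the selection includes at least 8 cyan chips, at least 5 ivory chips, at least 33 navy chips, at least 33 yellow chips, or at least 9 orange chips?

84

Each of the 5 colors has its own threshold; avoid all of them simultaneously.
The worst case stops just short of every target: 7 cyan, 4 ivory, 32 navy, 32 yellow, 8 orange — 7 + 4 + 32 + 32 + 8 = 83 chips.
One more chip must push some color to its target, so 83 + 1 = 84.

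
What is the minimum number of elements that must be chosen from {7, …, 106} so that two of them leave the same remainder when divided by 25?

26

Group the integers by remainder mod 25; there are 25 residue classes, each nonempty in this range.
Choosing one from each class (25 integers) avoids any shared remainder.
One more choice must repeat a class, so two differ by a multiple of 25. Hence 25 + 1 = 26.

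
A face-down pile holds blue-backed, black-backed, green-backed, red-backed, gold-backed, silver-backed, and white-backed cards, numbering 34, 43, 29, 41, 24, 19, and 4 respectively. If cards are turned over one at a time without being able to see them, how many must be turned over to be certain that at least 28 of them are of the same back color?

In the worst case we take at most 27 of each back color, but all 24 gold-backed, all 19 silver-backed, and all 4 white-backed (fewer than 27), giving 27 + 27 + 27 + 27 + 24 + 19 + 4 = 155.
One more card then forces some back color to 28, so 155 + 1 = 156.

156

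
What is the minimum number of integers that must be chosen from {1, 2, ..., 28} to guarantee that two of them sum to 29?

Partition {1, …, 28} into 14 pairs: {1,28}, {2,27}, …, {14,15}.
Choosing 14 integers — say the integers 1 through 14 — takes one from each pair and avoids the property.
Choosing 15 forces two into the same pair by pigeonhole, and those sum to 29. So 15.

15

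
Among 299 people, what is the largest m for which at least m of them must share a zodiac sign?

There are 12 zodiac signs, which serve as the pigeonholes.
If each of the 12 zodiac signs held at most 24, the total would be at most 12 × 24 = 288 < 299, a contradiction.
So at least one holds ⌈299/12⌉ = 25.

25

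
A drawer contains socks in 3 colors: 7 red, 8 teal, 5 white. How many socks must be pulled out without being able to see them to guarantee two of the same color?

4

The worst case takes 1 sock of each color without reaching 2 of any: 3 × 1 = 3.
The next sock must bring some color to 2, so 3 + 1 = 4.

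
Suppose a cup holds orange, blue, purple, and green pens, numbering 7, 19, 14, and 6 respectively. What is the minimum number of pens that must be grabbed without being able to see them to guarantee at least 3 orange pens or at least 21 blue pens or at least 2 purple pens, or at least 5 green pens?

27

The worst case stops just short of every target: 2 orange, all 19 blue, 1 purple, 4 green — 2 + 19 + 1 + 4 = 26 pens.
One more pen must push some ink color to its target, so 26 + 1 = 27.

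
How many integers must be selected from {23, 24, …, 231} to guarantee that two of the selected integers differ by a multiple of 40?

Group the integers by remainder mod 40; there are 40 residue classes, each nonempty in this range.
Choosing one from each class (40 integers) avoids any shared remainder.
One more choice must repeat a class, so two differ by a multiple of 40. Hence 40 + 1 = 41.

41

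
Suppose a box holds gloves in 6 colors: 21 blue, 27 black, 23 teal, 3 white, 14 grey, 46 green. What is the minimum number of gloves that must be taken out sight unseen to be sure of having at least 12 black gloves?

The worst case draws every non-black glove first: 21 + 23 + 3 + 14 + 46 = 107.
The next 12 draws are then forced to be black, giving 107 + 12 = 119.

119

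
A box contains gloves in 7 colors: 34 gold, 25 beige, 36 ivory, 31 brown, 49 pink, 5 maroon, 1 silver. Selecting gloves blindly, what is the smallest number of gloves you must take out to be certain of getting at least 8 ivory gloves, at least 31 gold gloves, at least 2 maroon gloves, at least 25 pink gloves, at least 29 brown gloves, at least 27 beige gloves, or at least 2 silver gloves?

Each of the 7 colors has its own threshold; avoid all of them simultaneously.
The worst case stops just short of every target: 30 gold, all 25 beige, 7 ivory, 28 brown, 24 pink, 1 maroon, 1 silver — 30 + 25 + 7 + 28 + 24 + 1 + 1 = 116 gloves.
One more glove must push some color to its target, so 116 + 1 = 117.

117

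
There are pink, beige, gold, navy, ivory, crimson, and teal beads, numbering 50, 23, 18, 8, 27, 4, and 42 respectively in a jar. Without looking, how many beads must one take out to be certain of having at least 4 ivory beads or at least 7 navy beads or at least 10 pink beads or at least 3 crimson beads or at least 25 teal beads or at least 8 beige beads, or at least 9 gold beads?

Each of the 7 colors has its own threshold; avoid all of them simultaneously.
The worst case stops just short of every target: 9 pink, 7 beige, 8 gold, 6 navy, 3 ivory, 2 crimson, 24 teal — 9 + 7 + 8 + 6 + 3 + 2 + 24 = 59 beads.
One more bead must push some color to its target, so 59 + 1 = 60.

60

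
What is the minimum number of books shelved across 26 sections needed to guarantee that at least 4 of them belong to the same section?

There are 26 sections acting as pigeonholes.
With 26 × 3 = 78 books we could place exactly 3 in each, with no class reaching 4.
One more forces some class to hold 4, so 78 + 1 = 79.

79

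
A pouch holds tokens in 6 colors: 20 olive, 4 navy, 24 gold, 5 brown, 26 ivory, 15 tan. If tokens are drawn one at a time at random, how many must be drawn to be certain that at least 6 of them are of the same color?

In the worst case we take at most 5 of each color, but all 4 navy (fewer than 5), giving 5 + 4 + 5 + 5 + 5 + 5 = 29.
One more token then forces some color to 6, so 29 + 1 = 30.

30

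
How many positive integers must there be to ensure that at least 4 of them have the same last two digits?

301

There are 100 possible two-digit endings acting as pigeonholes.
With 100 × 3 = 300 positive integers we could place exactly 3 in each, with no class reaching 4.
One more forces some class to hold 4, so 300 + 1 = 301.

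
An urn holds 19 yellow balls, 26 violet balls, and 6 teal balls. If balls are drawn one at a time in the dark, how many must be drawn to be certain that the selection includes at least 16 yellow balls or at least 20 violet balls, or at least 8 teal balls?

41

Each of the 3 colors has its own threshold; avoid all of them simultaneously.
The worst case stops just short of every target: 15 yellow, 19 violet, all 6 teal — 15 + 19 + 6 = 40 balls.
One more ball must push some color to its target, so 40 + 1 = 41.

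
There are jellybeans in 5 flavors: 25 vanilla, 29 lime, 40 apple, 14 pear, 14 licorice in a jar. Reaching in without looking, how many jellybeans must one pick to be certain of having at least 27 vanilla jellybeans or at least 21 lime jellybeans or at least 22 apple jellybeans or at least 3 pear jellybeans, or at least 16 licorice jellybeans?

Each of the 5 flavors has its own threshold; avoid all of them simultaneously.
The worst case stops just short of every target: all 25 vanilla, 20 lime, 21 apple, 2 pear, all 14 licorice — 25 + 20 + 21 + 2 + 14 = 82 jellybeans.
One more jellybean must push some flavor to its target, so 82 + 1 = 83.

83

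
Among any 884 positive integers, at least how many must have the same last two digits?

9

If each of the 100 possible two-digit endings held at most 8, the total would be at most 100 × 8 = 800 < 884, a contradiction.
So at least one holds ⌈884/100⌉ = 9.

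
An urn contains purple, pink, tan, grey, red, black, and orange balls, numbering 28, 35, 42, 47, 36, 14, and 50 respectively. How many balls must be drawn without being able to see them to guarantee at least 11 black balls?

The worst case draws every non-black ball first: 28 + 35 + 42 + 47 + 36 + 50 = 238.
The next 11 draws are then forced to be black, giving 238 + 11 = 249.

249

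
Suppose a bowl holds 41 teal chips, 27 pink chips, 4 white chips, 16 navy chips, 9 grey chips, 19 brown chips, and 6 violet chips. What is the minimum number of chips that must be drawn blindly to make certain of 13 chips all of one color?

68

Treat the 7 colors as pigeonholes.
In the worst case we take at most 12 of each color, but all 4 white, all 9 grey, and all 6 violet (fewer than 12), giving 12 + 12 + 4 + 12 + 9 + 12 + 6 = 67.
One more chip then forces some color to 13, so 67 + 1 = 68.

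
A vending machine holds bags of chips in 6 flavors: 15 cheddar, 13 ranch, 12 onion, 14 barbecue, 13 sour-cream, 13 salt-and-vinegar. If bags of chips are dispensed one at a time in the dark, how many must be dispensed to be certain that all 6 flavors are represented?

The hardest flavor to obtain is onion: we could draw every other bag of chips first — 80 − 12 = 68 bags of chips — without a single onion one.
The next draw must be onion, so 68 + 1 = 69.

69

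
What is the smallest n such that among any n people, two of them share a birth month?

13

There are 12 months of the year acting as pigeonholes.
With 12 people we could place one in each, avoiding any repeat.
One more forces some class to hold 2, so 12 + 1 = 13.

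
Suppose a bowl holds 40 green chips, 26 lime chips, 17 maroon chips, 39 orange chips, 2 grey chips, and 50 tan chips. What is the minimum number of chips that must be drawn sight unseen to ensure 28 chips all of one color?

127

In the worst case we take at most 27 of each color, but all 26 lime, all 17 maroon, and all 2 grey (fewer than 27), giving 27 + 26 + 17 + 27 + 2 + 27 = 126.
One more chip then forces some color to 28, so 126 + 1 = 127.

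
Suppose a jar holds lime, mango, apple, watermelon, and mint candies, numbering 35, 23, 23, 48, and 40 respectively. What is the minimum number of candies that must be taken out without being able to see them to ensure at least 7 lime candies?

The worst case draws every non-lime candy first: 23 + 23 + 48 + 40 = 134.
The next 7 draws are then forced to be lime, giving 134 + 7 = 141.

141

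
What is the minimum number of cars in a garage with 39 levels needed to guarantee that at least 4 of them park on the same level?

There are 39 levels acting as pigeonholes.
With 39 × 3 = 117 cars we could place exactly 3 in each, with no class reaching 4.
One more forces some class to hold 4, so 117 + 1 = 118.

118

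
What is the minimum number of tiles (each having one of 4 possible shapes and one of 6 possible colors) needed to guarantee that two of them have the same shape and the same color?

There are 4 × 6 = 24 (shape, color) combinations acting as pigeonholes.
With 24 tiles we could place one in each, avoiding any repeat.
One more forces some (shape, color) pair to hold 2, so 24 + 1 = 25.

25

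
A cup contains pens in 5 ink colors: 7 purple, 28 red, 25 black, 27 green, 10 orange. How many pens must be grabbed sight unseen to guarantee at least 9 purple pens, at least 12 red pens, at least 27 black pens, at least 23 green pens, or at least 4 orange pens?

69

The worst case stops just short of every target: all 7 purple, 11 red, all 25 black, 22 green, 3 orange — 7 + 11 + 25 + 22 + 3 = 68 pens.
One more pen must push some ink color to its target, so 68 + 1 = 69.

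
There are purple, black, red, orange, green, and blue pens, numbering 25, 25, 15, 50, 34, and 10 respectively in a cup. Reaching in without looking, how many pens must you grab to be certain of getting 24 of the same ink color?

118

Treat the 6 ink colors as pigeonholes.
In the worst case we take at most 23 of each ink color, but all 15 red and all 10 blue (fewer than 23), giving 23 + 23 + 15 + 23 + 23 + 10 = 117.
One more pen then forces some ink color to 24, so 117 + 1 = 118.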